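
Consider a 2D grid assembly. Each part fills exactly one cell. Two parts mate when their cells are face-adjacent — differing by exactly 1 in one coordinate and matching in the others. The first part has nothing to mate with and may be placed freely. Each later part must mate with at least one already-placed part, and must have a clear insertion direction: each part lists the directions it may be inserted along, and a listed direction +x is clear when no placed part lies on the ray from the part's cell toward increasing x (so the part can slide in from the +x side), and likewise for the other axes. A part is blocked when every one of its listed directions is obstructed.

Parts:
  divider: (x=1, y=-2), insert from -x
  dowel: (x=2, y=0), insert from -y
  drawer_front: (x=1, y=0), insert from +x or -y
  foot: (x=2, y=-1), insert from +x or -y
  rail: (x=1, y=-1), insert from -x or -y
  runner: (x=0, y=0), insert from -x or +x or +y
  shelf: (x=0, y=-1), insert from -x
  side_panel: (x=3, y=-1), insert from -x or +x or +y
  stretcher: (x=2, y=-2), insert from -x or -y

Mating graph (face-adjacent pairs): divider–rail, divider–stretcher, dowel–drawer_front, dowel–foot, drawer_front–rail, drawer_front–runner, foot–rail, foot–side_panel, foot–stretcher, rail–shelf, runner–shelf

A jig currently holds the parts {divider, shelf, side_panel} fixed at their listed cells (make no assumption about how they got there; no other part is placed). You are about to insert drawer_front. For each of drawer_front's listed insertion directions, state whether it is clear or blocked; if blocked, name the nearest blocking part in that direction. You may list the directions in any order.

+x: clear; -y: blocked by divider

+x: ray from drawer_front(1, 0) has no placed part ⇒ clear
-y: nearest on ray is divider@(1, -2) ⇒ blocked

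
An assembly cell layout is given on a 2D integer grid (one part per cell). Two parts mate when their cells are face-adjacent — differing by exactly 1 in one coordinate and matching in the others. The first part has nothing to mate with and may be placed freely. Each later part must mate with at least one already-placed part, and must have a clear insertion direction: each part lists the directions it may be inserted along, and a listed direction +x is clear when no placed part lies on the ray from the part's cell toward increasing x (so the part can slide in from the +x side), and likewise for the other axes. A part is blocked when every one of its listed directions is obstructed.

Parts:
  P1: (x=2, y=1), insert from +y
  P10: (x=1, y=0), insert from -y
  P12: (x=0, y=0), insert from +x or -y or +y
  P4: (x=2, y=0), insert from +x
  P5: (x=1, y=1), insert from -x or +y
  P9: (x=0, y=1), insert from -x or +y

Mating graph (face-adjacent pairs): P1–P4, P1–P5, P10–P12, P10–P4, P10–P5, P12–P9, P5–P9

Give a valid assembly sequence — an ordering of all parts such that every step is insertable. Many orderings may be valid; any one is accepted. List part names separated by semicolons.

1. P12@(0, 0) [+x clear] — {P12}
2. P10@(1, 0) [-y clear] — {P10, P12}
3. P5@(1, 1) [-x clear] — {P10, P12, P5}
4. P1@(2, 1) [+y clear] — {P1, P10, P12, P5}
5. P4@(2, 0) [+x clear] — {P1, P10, P12, P4, P5}
6. P9@(0, 1) [-x clear] — {P1, P10, P12, P4, P5, P9}

P12; P10; P5; P1; P4; P9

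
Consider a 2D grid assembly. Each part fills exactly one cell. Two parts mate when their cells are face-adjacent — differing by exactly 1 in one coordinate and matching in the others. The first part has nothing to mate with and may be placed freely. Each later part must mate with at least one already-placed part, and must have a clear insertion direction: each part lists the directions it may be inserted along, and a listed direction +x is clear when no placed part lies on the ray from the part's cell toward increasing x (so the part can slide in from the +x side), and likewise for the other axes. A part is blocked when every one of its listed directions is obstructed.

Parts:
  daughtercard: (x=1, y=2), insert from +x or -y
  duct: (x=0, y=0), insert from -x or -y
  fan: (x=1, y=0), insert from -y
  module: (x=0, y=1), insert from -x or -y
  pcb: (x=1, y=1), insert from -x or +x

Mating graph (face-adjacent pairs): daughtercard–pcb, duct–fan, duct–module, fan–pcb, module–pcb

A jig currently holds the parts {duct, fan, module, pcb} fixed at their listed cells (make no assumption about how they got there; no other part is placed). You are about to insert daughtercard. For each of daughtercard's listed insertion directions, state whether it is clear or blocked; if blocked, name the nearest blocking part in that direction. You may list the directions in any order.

+x: ray from daughtercard(1, 2) has no placed part ⇒ clear
-y: nearest on ray is pcb@(1, 1) ⇒ blocked

+x: clear; -y: blocked by pcb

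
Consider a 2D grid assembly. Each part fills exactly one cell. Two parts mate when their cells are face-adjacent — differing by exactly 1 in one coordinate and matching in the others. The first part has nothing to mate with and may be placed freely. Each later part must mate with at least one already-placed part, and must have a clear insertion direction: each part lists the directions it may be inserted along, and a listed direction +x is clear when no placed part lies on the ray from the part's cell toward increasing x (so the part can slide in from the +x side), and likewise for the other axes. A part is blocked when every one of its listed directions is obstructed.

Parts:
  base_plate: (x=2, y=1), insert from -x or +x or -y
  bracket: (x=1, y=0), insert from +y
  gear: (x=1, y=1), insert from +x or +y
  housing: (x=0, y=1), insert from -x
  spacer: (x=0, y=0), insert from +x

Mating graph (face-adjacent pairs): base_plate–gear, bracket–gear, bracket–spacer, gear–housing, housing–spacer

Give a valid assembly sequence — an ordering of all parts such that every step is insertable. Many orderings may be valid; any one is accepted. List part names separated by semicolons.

spacer; bracket; gear; base_plate; housing

1. spacer@(0, 0) [+x clear] — {spacer}
2. bracket@(1, 0) [+y clear] — {bracket, spacer}
3. gear@(1, 1) [+x clear] — {bracket, gear, spacer}
4. base_plate@(2, 1) [+x clear] — {base_plate, bracket, gear, spacer}
5. housing@(0, 1) [-x clear] — {base_plate, bracket, gear, housing, spacer}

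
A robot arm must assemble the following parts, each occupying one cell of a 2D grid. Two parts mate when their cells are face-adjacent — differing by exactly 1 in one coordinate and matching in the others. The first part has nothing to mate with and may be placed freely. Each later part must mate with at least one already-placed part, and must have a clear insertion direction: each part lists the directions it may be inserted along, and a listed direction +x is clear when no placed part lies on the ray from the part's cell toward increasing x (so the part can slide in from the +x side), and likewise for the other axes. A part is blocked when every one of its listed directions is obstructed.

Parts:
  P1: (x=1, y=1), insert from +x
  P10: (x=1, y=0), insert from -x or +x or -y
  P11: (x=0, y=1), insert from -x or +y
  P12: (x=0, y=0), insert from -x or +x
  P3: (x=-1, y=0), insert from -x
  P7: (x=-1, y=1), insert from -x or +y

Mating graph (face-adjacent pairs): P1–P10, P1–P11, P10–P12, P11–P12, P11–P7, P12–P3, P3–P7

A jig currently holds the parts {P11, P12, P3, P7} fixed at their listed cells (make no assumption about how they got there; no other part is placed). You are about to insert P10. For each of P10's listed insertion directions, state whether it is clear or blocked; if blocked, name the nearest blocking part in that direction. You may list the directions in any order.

+x: clear; -x: blocked by P12; -y: clear

-x: nearest on ray is P12@(0, 0) ⇒ blocked
+x: ray from P10(1, 0) has no placed part ⇒ clear
-y: ray from P10(1, 0) has no placed part ⇒ clear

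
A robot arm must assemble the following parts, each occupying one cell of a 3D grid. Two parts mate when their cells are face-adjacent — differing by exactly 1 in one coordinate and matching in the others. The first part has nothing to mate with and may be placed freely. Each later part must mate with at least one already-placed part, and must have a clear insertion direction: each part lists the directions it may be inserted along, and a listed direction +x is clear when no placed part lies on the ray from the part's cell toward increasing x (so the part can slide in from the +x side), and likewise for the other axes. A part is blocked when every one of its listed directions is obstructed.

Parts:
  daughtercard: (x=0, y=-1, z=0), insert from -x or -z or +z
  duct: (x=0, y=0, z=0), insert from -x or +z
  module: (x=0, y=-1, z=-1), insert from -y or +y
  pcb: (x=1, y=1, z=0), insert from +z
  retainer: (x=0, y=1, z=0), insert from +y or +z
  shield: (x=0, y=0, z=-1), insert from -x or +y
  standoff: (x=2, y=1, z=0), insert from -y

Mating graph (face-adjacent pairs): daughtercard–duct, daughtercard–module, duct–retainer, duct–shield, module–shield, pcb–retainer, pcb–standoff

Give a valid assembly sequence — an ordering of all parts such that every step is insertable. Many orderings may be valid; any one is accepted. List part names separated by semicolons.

1. module@(0, -1, -1) [-y clear] — {module}
2. daughtercard@(0, -1, 0) [-x clear] — {daughtercard, module}
3. duct@(0, 0, 0) [-x clear] — {daughtercard, duct, module}
4. shield@(0, 0, -1) [-x clear] — {daughtercard, duct, module, shield}
5. retainer@(0, 1, 0) [+y clear] — {daughtercard, duct, module, retainer, shield}
6. pcb@(1, 1, 0) [+z clear] — {daughtercard, duct, module, pcb, retainer, shield}
7. standoff@(2, 1, 0) [-y clear] — {daughtercard, duct, module, pcb, retainer, shield, standoff}

module; daughtercard; duct; shield; retainer; pcb; standoff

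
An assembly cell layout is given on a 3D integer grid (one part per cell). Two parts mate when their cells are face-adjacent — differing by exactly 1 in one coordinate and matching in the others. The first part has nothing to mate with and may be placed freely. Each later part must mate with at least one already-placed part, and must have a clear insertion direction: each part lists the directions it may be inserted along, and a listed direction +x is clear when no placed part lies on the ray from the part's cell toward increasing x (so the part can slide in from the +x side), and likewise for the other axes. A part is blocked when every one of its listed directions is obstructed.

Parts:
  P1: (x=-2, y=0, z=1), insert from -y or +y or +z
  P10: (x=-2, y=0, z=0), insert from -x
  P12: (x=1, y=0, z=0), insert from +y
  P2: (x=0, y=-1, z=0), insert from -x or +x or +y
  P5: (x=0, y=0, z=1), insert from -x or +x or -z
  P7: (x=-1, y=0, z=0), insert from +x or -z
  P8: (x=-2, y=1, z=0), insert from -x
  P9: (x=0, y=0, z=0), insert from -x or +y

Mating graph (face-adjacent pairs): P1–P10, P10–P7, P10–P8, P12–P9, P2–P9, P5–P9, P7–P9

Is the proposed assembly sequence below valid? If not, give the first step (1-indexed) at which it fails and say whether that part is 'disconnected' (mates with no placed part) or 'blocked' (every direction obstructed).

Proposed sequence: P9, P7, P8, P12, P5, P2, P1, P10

1. P9@(0, 0, 0) [-x clear] — {P9}
2. P7@(-1, 0, 0) [-z clear] — {P7, P9}
3. P8@(-2, 1, 0) — no placed neighbour ⇒ disconnected

Invalid at step 3 (disconnected)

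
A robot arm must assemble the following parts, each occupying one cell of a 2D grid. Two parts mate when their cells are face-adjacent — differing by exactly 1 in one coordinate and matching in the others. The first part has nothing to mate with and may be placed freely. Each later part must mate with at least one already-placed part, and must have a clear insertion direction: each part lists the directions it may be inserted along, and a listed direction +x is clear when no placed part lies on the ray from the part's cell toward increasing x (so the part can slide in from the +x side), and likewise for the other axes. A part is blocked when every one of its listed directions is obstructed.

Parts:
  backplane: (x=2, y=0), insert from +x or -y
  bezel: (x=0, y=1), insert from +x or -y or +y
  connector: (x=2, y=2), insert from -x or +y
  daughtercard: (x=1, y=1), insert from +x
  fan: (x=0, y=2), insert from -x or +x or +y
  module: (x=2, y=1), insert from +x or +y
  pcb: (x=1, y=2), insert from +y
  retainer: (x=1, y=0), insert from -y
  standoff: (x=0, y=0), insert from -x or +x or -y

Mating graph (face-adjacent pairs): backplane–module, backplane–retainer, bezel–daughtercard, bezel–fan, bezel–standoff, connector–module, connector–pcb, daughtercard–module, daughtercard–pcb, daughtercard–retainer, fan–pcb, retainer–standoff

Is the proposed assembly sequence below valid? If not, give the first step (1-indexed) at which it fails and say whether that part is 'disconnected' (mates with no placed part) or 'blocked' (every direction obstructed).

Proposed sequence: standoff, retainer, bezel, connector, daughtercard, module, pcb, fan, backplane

1. standoff@(0, 0) [-x clear] — {standoff}
2. retainer@(1, 0) [-y clear] — {retainer, standoff}
3. bezel@(0, 1) [+x clear] — {bezel, retainer, standoff}
4. connector@(2, 2) — no placed neighbour ⇒ disconnected

Invalid at step 4 (disconnected)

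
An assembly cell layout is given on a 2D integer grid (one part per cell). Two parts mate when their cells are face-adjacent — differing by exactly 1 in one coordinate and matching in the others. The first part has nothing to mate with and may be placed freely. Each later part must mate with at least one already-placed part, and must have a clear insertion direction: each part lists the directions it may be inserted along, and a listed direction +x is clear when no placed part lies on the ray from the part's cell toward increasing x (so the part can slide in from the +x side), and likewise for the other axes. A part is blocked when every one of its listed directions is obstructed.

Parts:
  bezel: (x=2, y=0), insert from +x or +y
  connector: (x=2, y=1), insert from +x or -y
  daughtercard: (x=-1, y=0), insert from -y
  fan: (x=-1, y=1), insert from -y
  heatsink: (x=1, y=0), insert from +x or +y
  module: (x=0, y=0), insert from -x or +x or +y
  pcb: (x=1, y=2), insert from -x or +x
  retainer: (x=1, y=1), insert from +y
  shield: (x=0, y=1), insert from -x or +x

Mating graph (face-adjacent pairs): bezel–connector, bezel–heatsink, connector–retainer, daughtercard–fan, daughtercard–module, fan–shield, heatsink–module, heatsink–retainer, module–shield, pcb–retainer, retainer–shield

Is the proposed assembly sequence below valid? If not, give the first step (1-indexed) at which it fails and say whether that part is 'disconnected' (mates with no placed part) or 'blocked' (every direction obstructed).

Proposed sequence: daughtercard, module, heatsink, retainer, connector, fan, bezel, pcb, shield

1. daughtercard@(-1, 0) [-y clear] — {daughtercard}
2. module@(0, 0) [+x clear] — {daughtercard, module}
3. heatsink@(1, 0) [+x clear] — {daughtercard, heatsink, module}
4. retainer@(1, 1) [+y clear] — {daughtercard, heatsink, module, retainer}
5. connector@(2, 1) [+x clear] — {connector, daughtercard, heatsink, module, retainer}
6. fan@(-1, 1) — -y all obstructed ⇒ blocked

Invalid at step 6 (blocked)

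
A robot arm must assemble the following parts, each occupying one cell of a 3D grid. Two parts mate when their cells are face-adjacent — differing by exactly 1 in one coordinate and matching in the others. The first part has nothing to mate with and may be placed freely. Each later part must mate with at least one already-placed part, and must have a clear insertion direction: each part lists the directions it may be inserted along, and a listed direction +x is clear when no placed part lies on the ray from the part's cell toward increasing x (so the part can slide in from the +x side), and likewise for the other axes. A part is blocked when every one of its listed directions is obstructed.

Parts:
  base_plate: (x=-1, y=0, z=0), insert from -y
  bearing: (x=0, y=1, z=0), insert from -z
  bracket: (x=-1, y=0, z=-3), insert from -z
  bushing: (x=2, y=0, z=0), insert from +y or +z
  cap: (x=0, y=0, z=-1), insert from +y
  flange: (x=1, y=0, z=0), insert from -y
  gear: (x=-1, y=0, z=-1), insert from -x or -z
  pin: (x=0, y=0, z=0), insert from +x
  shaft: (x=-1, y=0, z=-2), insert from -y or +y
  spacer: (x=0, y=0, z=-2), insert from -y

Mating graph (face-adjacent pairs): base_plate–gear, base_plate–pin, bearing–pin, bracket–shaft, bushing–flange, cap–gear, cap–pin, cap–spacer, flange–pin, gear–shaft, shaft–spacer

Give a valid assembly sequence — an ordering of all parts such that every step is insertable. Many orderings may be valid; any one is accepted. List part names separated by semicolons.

cap; gear; shaft; base_plate; pin; flange; spacer; bushing; bracket; bearing

1. cap@(0, 0, -1) [+y clear] — {cap}
2. gear@(-1, 0, -1) [-x clear] — {cap, gear}
3. shaft@(-1, 0, -2) [-y clear] — {cap, gear, shaft}
4. base_plate@(-1, 0, 0) [-y clear] — {base_plate, cap, gear, shaft}
5. pin@(0, 0, 0) [+x clear] — {base_plate, cap, gear, pin, shaft}
6. flange@(1, 0, 0) [-y clear] — {base_plate, cap, flange, gear, pin, shaft}
7. spacer@(0, 0, -2) [-y clear] — {base_plate, cap, flange, gear, pin, shaft, spacer}
8. bushing@(2, 0, 0) [+y clear] — {base_plate, bushing, cap, flange, gear, pin, shaft, spacer}
9. bracket@(-1, 0, -3) [-z clear] — {base_plate, bracket, bushing, cap, flange, gear, pin, shaft, spacer}
10. bearing@(0, 1, 0) [-z clear] — {base_plate, bearing, bracket, bushing, cap, flange, gear, pin, shaft, spacer}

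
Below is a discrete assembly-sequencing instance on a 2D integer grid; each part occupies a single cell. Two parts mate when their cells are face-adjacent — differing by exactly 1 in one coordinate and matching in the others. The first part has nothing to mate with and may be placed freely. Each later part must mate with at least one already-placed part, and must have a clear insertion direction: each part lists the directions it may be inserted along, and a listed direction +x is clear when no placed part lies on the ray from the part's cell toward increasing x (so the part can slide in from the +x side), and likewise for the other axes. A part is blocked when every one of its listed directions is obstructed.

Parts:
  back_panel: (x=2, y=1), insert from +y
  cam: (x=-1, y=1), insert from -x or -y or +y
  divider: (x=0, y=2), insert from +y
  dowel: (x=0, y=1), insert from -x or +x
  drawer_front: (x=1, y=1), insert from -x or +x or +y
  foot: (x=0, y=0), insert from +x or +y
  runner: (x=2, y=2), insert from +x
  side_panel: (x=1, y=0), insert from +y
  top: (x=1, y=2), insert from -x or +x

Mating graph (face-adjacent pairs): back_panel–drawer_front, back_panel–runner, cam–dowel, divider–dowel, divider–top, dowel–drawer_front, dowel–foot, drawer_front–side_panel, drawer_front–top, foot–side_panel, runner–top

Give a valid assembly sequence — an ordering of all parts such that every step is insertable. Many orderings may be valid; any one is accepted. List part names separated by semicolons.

side_panel; foot; dowel; divider; drawer_front; back_panel; cam; top; runner

1. side_panel@(1, 0) [+y clear] — {side_panel}
2. foot@(0, 0) [+y clear] — {foot, side_panel}
3. dowel@(0, 1) [-x clear] — {dowel, foot, side_panel}
4. divider@(0, 2) [+y clear] — {divider, dowel, foot, side_panel}
5. drawer_front@(1, 1) [+x clear] — {divider, dowel, drawer_front, foot, side_panel}
6. back_panel@(2, 1) [+y clear] — {back_panel, divider, dowel, drawer_front, foot, side_panel}
7. cam@(-1, 1) [-x clear] — {back_panel, cam, divider, dowel, drawer_front, foot, side_panel}
8. top@(1, 2) [+x clear] — {back_panel, cam, divider, dowel, drawer_front, foot, side_panel, top}
9. runner@(2, 2) [+x clear] — {back_panel, cam, divider, dowel, drawer_front, foot, runner, side_panel, top}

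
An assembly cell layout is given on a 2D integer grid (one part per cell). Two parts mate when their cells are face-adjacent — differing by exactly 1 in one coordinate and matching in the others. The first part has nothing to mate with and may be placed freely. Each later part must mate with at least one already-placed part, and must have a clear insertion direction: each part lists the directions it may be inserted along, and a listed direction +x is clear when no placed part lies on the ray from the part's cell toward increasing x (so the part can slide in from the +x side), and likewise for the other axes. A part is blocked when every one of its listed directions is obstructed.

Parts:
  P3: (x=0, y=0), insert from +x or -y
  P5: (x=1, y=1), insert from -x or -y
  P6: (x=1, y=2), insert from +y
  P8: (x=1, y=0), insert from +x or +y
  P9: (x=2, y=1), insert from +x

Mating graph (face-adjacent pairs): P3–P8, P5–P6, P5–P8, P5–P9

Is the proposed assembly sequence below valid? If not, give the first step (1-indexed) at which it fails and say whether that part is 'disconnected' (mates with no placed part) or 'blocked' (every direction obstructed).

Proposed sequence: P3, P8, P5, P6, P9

1. P3@(0, 0) [+x clear] — {P3}
2. P8@(1, 0) [+x clear] — {P3, P8}
3. P5@(1, 1) [-x clear] — {P3, P5, P8}
4. P6@(1, 2) [+y clear] — {P3, P5, P6, P8}
5. P9@(2, 1) [+x clear] — {P3, P5, P6, P8, P9}

Valid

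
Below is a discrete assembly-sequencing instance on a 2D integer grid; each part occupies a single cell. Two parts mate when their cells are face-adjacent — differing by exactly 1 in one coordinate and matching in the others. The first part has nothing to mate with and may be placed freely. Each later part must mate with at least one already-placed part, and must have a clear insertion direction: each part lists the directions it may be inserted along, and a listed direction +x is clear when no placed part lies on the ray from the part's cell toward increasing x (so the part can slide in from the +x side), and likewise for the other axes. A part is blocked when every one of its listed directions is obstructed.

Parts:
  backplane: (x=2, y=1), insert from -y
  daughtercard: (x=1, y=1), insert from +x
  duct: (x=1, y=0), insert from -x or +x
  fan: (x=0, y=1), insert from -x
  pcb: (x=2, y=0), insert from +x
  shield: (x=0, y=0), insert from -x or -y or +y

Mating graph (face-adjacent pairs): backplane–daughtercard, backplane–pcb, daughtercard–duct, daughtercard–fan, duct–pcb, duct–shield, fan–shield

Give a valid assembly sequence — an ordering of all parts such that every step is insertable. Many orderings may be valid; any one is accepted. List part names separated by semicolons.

fan; shield; duct; daughtercard; backplane; pcb

1. fan@(0, 1) [-x clear] — {fan}
2. shield@(0, 0) [-x clear] — {fan, shield}
3. duct@(1, 0) [+x clear] — {duct, fan, shield}
4. daughtercard@(1, 1) [+x clear] — {daughtercard, duct, fan, shield}
5. backplane@(2, 1) [-y clear] — {backplane, daughtercard, duct, fan, shield}
6. pcb@(2, 0) [+x clear] — {backplane, daughtercard, duct, fan, pcb, shield}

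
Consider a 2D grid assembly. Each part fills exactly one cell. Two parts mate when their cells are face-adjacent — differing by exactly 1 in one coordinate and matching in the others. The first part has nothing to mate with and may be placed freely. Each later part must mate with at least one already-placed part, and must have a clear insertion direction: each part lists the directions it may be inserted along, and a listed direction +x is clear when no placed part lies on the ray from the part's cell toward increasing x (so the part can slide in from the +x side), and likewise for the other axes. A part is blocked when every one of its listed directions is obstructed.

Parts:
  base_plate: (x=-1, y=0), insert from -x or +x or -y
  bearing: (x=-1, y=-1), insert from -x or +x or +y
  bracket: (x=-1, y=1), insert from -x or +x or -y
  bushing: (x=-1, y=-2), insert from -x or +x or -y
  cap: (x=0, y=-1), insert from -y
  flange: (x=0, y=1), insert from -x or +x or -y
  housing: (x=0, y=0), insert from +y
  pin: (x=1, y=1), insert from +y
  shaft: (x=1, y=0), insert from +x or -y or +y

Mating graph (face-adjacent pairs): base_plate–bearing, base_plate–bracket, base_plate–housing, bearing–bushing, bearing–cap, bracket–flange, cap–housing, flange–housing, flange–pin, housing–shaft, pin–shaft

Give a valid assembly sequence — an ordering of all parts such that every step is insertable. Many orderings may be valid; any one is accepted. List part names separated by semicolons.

1. bracket@(-1, 1) [-x clear] — {bracket}
2. base_plate@(-1, 0) [-x clear] — {base_plate, bracket}
3. bearing@(-1, -1) [-x clear] — {base_plate, bearing, bracket}
4. bushing@(-1, -2) [-x clear] — {base_plate, bearing, bracket, bushing}
5. housing@(0, 0) [+y clear] — {base_plate, bearing, bracket, bushing, housing}
6. shaft@(1, 0) [+x clear] — {base_plate, bearing, bracket, bushing, housing, shaft}
7. flange@(0, 1) [+x clear] — {base_plate, bearing, bracket, bushing, flange, housing, shaft}
8. pin@(1, 1) [+y clear] — {base_plate, bearing, bracket, bushing, flange, housing, pin, shaft}
9. cap@(0, -1) [-y clear] — {base_plate, bearing, bracket, bushing, cap, flange, housing, pin, shaft}

bracket; base_plate; bearing; bushing; housing; shaft; flange; pin; cap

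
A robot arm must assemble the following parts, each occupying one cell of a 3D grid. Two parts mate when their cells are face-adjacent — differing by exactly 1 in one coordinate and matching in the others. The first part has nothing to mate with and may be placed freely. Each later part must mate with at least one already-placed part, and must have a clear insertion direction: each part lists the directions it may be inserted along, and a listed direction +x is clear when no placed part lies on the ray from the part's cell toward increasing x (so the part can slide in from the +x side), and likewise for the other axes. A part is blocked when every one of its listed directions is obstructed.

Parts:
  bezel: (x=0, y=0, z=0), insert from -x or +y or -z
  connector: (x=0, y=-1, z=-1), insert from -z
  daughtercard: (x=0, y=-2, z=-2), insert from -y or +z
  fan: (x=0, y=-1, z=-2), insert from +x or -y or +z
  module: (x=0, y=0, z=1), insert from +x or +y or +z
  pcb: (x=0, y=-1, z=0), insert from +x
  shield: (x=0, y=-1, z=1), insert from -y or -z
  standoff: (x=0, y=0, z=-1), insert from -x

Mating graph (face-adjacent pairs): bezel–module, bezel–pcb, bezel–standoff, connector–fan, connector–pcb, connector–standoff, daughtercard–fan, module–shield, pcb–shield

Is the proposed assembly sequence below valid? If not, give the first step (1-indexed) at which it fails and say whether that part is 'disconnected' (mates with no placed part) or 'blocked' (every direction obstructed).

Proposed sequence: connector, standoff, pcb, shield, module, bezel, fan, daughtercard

1. connector@(0, -1, -1) [-z clear] — {connector}
2. standoff@(0, 0, -1) [-x clear] — {connector, standoff}
3. pcb@(0, -1, 0) [+x clear] — {connector, pcb, standoff}
4. shield@(0, -1, 1) [-y clear] — {connector, pcb, shield, standoff}
5. module@(0, 0, 1) [+x clear] — {connector, module, pcb, shield, standoff}
6. bezel@(0, 0, 0) [-x clear] — {bezel, connector, module, pcb, shield, standoff}
7. fan@(0, -1, -2) [+x clear] — {bezel, connector, fan, module, pcb, shield, standoff}
8. daughtercard@(0, -2, -2) [-y clear] — {bezel, connector, daughtercard, fan, module, pcb, shield, standoff}

Valid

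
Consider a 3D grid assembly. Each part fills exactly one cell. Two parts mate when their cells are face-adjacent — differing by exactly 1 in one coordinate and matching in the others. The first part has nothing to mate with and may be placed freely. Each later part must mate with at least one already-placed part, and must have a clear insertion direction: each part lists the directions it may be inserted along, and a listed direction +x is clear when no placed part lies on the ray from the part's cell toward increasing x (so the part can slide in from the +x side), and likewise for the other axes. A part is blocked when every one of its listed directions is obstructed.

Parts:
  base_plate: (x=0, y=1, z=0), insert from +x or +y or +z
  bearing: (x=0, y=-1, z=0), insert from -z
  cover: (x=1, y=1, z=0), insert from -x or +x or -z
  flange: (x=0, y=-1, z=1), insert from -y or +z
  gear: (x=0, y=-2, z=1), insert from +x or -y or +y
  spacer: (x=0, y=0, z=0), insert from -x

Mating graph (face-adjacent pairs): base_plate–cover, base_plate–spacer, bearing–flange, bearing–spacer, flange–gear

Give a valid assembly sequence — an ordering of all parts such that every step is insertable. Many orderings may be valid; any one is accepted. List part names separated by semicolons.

1. spacer@(0, 0, 0) [-x clear] — {spacer}
2. bearing@(0, -1, 0) [-z clear] — {bearing, spacer}
3. base_plate@(0, 1, 0) [+x clear] — {base_plate, bearing, spacer}
4. cover@(1, 1, 0) [+x clear] — {base_plate, bearing, cover, spacer}
5. flange@(0, -1, 1) [-y clear] — {base_plate, bearing, cover, flange, spacer}
6. gear@(0, -2, 1) [+x clear] — {base_plate, bearing, cover, flange, gear, spacer}

spacer; bearing; base_plate; cover; flange; gear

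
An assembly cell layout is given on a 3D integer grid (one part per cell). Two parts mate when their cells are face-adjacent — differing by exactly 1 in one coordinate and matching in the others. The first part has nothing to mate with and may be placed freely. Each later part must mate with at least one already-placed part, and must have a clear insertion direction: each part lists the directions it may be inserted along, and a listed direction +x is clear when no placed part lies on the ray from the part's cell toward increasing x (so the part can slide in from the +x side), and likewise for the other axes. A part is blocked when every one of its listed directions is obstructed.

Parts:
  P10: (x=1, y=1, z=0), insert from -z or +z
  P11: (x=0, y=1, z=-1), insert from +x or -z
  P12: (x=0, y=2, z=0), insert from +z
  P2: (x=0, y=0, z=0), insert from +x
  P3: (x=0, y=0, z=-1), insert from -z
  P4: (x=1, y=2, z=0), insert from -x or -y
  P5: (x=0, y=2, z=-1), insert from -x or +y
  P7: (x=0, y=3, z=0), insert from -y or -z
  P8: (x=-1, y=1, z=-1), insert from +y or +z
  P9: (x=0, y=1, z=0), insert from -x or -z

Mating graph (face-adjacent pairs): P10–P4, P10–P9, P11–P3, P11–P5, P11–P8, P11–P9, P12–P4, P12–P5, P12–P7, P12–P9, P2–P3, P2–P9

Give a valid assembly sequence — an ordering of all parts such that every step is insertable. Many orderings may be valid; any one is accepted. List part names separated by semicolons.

P5; P12; P11; P3; P2; P4; P10; P8; P7; P9

1. P5@(0, 2, -1) [-x clear] — {P5}
2. P12@(0, 2, 0) [+z clear] — {P12, P5}
3. P11@(0, 1, -1) [+x clear] — {P11, P12, P5}
4. P3@(0, 0, -1) [-z clear] — {P11, P12, P3, P5}
5. P2@(0, 0, 0) [+x clear] — {P11, P12, P2, P3, P5}
6. P4@(1, 2, 0) [-y clear] — {P11, P12, P2, P3, P4, P5}
7. P10@(1, 1, 0) [-z clear] — {P10, P11, P12, P2, P3, P4, P5}
8. P8@(-1, 1, -1) [+y clear] — {P10, P11, P12, P2, P3, P4, P5, P8}
9. P7@(0, 3, 0) [-z clear] — {P10, P11, P12, P2, P3, P4, P5, P7, P8}
10. P9@(0, 1, 0) [-x clear] — {P10, P11, P12, P2, P3, P4, P5, P7, P8, P9}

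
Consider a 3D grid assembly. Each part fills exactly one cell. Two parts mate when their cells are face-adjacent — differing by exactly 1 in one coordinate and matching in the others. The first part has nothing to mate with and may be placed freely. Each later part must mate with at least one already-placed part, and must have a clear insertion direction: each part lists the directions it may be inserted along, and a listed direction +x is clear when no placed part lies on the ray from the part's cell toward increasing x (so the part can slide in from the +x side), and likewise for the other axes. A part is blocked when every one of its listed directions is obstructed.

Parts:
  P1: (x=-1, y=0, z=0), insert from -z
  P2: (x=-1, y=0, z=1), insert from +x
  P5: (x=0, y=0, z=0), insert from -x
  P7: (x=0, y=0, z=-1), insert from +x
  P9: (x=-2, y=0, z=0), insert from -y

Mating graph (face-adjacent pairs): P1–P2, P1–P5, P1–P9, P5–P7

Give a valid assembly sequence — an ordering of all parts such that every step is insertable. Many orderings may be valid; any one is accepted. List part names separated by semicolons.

1. P5@(0, 0, 0) [-x clear] — {P5}
2. P1@(-1, 0, 0) [-z clear] — {P1, P5}
3. P2@(-1, 0, 1) [+x clear] — {P1, P2, P5}
4. P9@(-2, 0, 0) [-y clear] — {P1, P2, P5, P9}
5. P7@(0, 0, -1) [+x clear] — {P1, P2, P5, P7, P9}

P5; P1; P2; P9; P7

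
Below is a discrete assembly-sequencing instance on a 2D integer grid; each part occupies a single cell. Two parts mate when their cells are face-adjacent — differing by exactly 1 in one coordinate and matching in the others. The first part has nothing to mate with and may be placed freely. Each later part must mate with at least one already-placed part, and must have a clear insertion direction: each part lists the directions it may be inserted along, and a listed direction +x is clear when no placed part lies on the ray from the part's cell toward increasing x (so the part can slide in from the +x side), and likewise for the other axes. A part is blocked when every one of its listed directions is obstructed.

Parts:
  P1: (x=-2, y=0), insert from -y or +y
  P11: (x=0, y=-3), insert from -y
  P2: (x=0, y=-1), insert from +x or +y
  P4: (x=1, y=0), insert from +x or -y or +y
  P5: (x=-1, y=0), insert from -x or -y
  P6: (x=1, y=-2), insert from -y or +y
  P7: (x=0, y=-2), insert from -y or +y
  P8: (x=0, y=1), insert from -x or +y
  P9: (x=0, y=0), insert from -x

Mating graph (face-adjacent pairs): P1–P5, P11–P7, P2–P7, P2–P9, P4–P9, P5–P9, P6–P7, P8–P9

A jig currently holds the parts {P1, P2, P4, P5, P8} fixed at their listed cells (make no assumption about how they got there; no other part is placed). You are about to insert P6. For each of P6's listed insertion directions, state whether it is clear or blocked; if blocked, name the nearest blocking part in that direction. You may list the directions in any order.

-y: ray from P6(1, -2) has no placed part ⇒ clear
+y: nearest on ray is P4@(1, 0) ⇒ blocked

+y: blocked by P4; -y: clear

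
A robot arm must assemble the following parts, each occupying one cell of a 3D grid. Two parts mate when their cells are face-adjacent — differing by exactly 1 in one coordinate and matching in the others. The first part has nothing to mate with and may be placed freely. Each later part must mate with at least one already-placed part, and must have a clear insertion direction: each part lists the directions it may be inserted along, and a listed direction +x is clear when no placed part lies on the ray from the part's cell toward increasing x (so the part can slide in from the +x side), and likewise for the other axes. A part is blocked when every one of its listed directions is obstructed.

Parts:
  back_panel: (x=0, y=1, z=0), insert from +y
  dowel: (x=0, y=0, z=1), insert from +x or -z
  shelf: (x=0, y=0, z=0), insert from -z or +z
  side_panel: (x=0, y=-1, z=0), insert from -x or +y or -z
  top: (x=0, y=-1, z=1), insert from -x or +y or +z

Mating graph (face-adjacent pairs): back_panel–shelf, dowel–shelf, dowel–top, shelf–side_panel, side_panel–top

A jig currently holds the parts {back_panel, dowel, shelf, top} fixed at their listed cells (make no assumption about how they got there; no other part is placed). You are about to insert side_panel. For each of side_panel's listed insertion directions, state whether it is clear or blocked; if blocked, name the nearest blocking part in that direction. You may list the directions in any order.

+y: blocked by shelf; -x: clear; -z: clear

-x: ray from side_panel(0, -1, 0) has no placed part ⇒ clear
+y: nearest on ray is shelf@(0, 0, 0) ⇒ blocked
-z: ray from side_panel(0, -1, 0) has no placed part ⇒ clear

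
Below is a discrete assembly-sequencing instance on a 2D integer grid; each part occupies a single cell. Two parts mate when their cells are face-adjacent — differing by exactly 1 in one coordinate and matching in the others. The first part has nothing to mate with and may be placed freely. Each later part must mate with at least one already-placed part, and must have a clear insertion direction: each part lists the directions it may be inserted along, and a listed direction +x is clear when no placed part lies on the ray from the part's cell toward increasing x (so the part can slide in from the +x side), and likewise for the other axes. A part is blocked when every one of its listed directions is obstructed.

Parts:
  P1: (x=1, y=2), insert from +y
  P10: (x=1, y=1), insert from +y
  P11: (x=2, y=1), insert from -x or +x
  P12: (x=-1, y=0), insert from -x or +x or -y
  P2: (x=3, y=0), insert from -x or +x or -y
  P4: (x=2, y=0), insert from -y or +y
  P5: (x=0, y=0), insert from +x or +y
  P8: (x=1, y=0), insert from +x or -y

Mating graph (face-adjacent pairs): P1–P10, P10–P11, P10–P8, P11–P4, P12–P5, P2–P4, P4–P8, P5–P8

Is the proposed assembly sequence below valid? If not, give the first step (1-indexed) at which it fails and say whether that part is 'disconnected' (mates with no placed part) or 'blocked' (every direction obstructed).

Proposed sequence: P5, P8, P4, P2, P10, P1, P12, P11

Valid

1. P5@(0, 0) [+x clear] — {P5}
2. P8@(1, 0) [+x clear] — {P5, P8}
3. P4@(2, 0) [-y clear] — {P4, P5, P8}
4. P2@(3, 0) [+x clear] — {P2, P4, P5, P8}
5. P10@(1, 1) [+y clear] — {P10, P2, P4, P5, P8}
6. P1@(1, 2) [+y clear] — {P1, P10, P2, P4, P5, P8}
7. P12@(-1, 0) [-x clear] — {P1, P10, P12, P2, P4, P5, P8}
8. P11@(2, 1) [+x clear] — {P1, P10, P11, P12, P2, P4, P5, P8}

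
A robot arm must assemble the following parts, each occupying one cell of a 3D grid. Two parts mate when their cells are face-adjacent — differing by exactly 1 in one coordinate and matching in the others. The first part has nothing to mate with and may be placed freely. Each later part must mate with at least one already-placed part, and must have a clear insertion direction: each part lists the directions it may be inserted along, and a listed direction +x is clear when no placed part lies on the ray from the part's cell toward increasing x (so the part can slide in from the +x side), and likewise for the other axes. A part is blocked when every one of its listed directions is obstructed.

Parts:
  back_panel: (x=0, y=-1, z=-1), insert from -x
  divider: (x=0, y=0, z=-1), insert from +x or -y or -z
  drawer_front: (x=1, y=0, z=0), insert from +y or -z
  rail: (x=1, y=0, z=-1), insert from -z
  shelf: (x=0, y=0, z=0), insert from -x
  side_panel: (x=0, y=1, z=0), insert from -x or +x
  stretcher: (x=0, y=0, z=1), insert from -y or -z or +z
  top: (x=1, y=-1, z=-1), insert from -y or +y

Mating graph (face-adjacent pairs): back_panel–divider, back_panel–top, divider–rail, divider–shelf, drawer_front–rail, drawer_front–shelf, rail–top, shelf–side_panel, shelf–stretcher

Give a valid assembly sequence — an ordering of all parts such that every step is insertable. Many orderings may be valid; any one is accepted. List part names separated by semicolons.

shelf; stretcher; drawer_front; rail; top; back_panel; side_panel; divider

1. shelf@(0, 0, 0) [-x clear] — {shelf}
2. stretcher@(0, 0, 1) [-y clear] — {shelf, stretcher}
3. drawer_front@(1, 0, 0) [+y clear] — {drawer_front, shelf, stretcher}
4. rail@(1, 0, -1) [-z clear] — {drawer_front, rail, shelf, stretcher}
5. top@(1, -1, -1) [-y clear] — {drawer_front, rail, shelf, stretcher, top}
6. back_panel@(0, -1, -1) [-x clear] — {back_panel, drawer_front, rail, shelf, stretcher, top}
7. side_panel@(0, 1, 0) [-x clear] — {back_panel, drawer_front, rail, shelf, side_panel, stretcher, top}
8. divider@(0, 0, -1) [-z clear] — {back_panel, divider, drawer_front, rail, shelf, side_panel, stretcher, top}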